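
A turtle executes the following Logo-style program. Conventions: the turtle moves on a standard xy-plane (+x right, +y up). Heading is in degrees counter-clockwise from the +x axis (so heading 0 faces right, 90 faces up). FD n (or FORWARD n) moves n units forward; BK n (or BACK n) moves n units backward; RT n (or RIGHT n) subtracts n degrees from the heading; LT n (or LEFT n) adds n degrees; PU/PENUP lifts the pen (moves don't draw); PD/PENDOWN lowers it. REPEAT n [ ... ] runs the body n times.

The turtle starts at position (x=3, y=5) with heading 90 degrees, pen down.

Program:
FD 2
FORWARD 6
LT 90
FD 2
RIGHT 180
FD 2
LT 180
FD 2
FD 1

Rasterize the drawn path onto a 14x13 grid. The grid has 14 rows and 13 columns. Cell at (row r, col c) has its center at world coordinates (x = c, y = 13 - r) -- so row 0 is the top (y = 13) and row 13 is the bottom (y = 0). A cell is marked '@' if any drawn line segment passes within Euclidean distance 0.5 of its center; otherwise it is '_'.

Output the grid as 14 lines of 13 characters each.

Answer: @@@@_________
___@_________
___@_________
___@_________
___@_________
___@_________
___@_________
___@_________
___@_________
_____________
_____________
_____________
_____________
_____________

Derivation:
Segment 0: (3,5) -> (3,7)
Segment 1: (3,7) -> (3,13)
Segment 2: (3,13) -> (1,13)
Segment 3: (1,13) -> (3,13)
Segment 4: (3,13) -> (1,13)
Segment 5: (1,13) -> (0,13)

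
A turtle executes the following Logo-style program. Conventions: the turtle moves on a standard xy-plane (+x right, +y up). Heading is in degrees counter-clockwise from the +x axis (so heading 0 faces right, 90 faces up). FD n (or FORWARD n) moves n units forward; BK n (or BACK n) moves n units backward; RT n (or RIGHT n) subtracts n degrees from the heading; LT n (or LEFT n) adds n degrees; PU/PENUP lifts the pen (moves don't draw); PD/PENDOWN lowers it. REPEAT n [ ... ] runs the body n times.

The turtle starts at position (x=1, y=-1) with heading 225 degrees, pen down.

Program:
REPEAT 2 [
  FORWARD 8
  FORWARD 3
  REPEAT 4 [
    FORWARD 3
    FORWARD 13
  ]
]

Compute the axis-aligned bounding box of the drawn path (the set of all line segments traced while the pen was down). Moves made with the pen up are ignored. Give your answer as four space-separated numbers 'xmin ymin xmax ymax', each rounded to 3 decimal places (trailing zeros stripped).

Executing turtle program step by step:
Start: pos=(1,-1), heading=225, pen down
REPEAT 2 [
  -- iteration 1/2 --
  FD 8: (1,-1) -> (-4.657,-6.657) [heading=225, draw]
  FD 3: (-4.657,-6.657) -> (-6.778,-8.778) [heading=225, draw]
  REPEAT 4 [
    -- iteration 1/4 --
    FD 3: (-6.778,-8.778) -> (-8.899,-10.899) [heading=225, draw]
    FD 13: (-8.899,-10.899) -> (-18.092,-20.092) [heading=225, draw]
    -- iteration 2/4 --
    FD 3: (-18.092,-20.092) -> (-20.213,-22.213) [heading=225, draw]
    FD 13: (-20.213,-22.213) -> (-29.406,-31.406) [heading=225, draw]
    -- iteration 3/4 --
    FD 3: (-29.406,-31.406) -> (-31.527,-33.527) [heading=225, draw]
    FD 13: (-31.527,-33.527) -> (-40.719,-42.719) [heading=225, draw]
    -- iteration 4/4 --
    FD 3: (-40.719,-42.719) -> (-42.841,-44.841) [heading=225, draw]
    FD 13: (-42.841,-44.841) -> (-52.033,-54.033) [heading=225, draw]
  ]
  -- iteration 2/2 --
  FD 8: (-52.033,-54.033) -> (-57.69,-59.69) [heading=225, draw]
  FD 3: (-57.69,-59.69) -> (-59.811,-61.811) [heading=225, draw]
  REPEAT 4 [
    -- iteration 1/4 --
    FD 3: (-59.811,-61.811) -> (-61.933,-63.933) [heading=225, draw]
    FD 13: (-61.933,-63.933) -> (-71.125,-73.125) [heading=225, draw]
    -- iteration 2/4 --
    FD 3: (-71.125,-73.125) -> (-73.246,-75.246) [heading=225, draw]
    FD 13: (-73.246,-75.246) -> (-82.439,-84.439) [heading=225, draw]
    -- iteration 3/4 --
    FD 3: (-82.439,-84.439) -> (-84.56,-86.56) [heading=225, draw]
    FD 13: (-84.56,-86.56) -> (-93.752,-95.752) [heading=225, draw]
    -- iteration 4/4 --
    FD 3: (-93.752,-95.752) -> (-95.874,-97.874) [heading=225, draw]
    FD 13: (-95.874,-97.874) -> (-105.066,-107.066) [heading=225, draw]
  ]
]
Final: pos=(-105.066,-107.066), heading=225, 20 segment(s) drawn

Segment endpoints: x in {-105.066, -95.874, -93.752, -84.56, -82.439, -73.246, -71.125, -61.933, -59.811, -57.69, -52.033, -42.841, -40.719, -31.527, -29.406, -20.213, -18.092, -8.899, -6.778, -4.657, 1}, y in {-107.066, -97.874, -95.752, -86.56, -84.439, -75.246, -73.125, -63.933, -61.811, -59.69, -54.033, -44.841, -42.719, -33.527, -31.406, -22.213, -20.092, -10.899, -8.778, -6.657, -1}
xmin=-105.066, ymin=-107.066, xmax=1, ymax=-1

Answer: -105.066 -107.066 1 -1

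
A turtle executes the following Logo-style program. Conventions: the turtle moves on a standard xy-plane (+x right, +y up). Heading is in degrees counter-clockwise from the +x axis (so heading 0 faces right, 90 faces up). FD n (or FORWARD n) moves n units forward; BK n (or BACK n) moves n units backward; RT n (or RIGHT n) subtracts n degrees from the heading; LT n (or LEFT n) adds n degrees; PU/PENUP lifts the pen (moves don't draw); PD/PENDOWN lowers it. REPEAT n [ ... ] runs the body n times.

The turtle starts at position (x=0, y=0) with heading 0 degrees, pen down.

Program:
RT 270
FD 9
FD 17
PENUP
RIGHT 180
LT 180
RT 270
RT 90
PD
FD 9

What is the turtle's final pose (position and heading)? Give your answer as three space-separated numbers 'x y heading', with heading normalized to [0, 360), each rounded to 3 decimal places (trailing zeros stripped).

Answer: 0 35 90

Derivation:
Executing turtle program step by step:
Start: pos=(0,0), heading=0, pen down
RT 270: heading 0 -> 90
FD 9: (0,0) -> (0,9) [heading=90, draw]
FD 17: (0,9) -> (0,26) [heading=90, draw]
PU: pen up
RT 180: heading 90 -> 270
LT 180: heading 270 -> 90
RT 270: heading 90 -> 180
RT 90: heading 180 -> 90
PD: pen down
FD 9: (0,26) -> (0,35) [heading=90, draw]
Final: pos=(0,35), heading=90, 3 segment(s) drawn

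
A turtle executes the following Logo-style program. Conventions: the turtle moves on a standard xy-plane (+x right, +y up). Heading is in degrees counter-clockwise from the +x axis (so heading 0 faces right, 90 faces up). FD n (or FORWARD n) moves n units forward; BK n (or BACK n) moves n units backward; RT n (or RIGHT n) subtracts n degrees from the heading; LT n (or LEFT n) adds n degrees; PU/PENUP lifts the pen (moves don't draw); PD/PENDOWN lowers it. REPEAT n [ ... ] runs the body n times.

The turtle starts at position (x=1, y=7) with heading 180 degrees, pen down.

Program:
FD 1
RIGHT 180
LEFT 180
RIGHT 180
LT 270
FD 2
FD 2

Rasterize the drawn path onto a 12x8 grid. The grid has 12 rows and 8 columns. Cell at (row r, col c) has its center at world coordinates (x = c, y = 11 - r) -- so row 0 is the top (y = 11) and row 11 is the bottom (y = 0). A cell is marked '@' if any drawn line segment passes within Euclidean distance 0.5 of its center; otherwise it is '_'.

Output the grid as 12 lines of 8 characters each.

Answer: ________
________
________
________
@@______
@_______
@_______
@_______
@_______
________
________
________

Derivation:
Segment 0: (1,7) -> (0,7)
Segment 1: (0,7) -> (-0,5)
Segment 2: (-0,5) -> (-0,3)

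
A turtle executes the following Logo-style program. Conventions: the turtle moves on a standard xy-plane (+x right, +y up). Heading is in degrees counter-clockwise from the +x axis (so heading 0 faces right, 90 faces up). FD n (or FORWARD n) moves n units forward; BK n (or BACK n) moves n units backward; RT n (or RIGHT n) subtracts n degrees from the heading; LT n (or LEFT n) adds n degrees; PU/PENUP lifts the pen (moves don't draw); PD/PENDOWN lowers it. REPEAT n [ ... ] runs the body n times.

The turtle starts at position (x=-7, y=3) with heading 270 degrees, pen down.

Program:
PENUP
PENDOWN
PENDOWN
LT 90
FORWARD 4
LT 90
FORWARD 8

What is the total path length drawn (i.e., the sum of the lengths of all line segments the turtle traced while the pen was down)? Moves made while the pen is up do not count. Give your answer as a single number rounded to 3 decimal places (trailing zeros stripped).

Executing turtle program step by step:
Start: pos=(-7,3), heading=270, pen down
PU: pen up
PD: pen down
PD: pen down
LT 90: heading 270 -> 0
FD 4: (-7,3) -> (-3,3) [heading=0, draw]
LT 90: heading 0 -> 90
FD 8: (-3,3) -> (-3,11) [heading=90, draw]
Final: pos=(-3,11), heading=90, 2 segment(s) drawn

Segment lengths:
  seg 1: (-7,3) -> (-3,3), length = 4
  seg 2: (-3,3) -> (-3,11), length = 8
Total = 12

Answer: 12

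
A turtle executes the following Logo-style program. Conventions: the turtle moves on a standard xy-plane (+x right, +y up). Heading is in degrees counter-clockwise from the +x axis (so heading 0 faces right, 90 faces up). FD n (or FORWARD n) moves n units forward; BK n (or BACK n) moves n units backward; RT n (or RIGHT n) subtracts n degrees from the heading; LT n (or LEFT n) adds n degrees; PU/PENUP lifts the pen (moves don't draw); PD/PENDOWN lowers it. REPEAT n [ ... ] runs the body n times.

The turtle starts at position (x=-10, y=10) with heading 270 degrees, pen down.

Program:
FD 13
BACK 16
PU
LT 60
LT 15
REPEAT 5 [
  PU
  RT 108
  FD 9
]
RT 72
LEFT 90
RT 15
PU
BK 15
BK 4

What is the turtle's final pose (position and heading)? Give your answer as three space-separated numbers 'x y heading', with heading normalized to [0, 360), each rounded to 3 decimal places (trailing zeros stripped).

Answer: -1.801 5.063 168

Derivation:
Executing turtle program step by step:
Start: pos=(-10,10), heading=270, pen down
FD 13: (-10,10) -> (-10,-3) [heading=270, draw]
BK 16: (-10,-3) -> (-10,13) [heading=270, draw]
PU: pen up
LT 60: heading 270 -> 330
LT 15: heading 330 -> 345
REPEAT 5 [
  -- iteration 1/5 --
  PU: pen up
  RT 108: heading 345 -> 237
  FD 9: (-10,13) -> (-14.902,5.452) [heading=237, move]
  -- iteration 2/5 --
  PU: pen up
  RT 108: heading 237 -> 129
  FD 9: (-14.902,5.452) -> (-20.566,12.446) [heading=129, move]
  -- iteration 3/5 --
  PU: pen up
  RT 108: heading 129 -> 21
  FD 9: (-20.566,12.446) -> (-12.163,15.672) [heading=21, move]
  -- iteration 4/5 --
  PU: pen up
  RT 108: heading 21 -> 273
  FD 9: (-12.163,15.672) -> (-11.692,6.684) [heading=273, move]
  -- iteration 5/5 --
  PU: pen up
  RT 108: heading 273 -> 165
  FD 9: (-11.692,6.684) -> (-20.386,9.013) [heading=165, move]
]
RT 72: heading 165 -> 93
LT 90: heading 93 -> 183
RT 15: heading 183 -> 168
PU: pen up
BK 15: (-20.386,9.013) -> (-5.714,5.895) [heading=168, move]
BK 4: (-5.714,5.895) -> (-1.801,5.063) [heading=168, move]
Final: pos=(-1.801,5.063), heading=168, 2 segment(s) drawn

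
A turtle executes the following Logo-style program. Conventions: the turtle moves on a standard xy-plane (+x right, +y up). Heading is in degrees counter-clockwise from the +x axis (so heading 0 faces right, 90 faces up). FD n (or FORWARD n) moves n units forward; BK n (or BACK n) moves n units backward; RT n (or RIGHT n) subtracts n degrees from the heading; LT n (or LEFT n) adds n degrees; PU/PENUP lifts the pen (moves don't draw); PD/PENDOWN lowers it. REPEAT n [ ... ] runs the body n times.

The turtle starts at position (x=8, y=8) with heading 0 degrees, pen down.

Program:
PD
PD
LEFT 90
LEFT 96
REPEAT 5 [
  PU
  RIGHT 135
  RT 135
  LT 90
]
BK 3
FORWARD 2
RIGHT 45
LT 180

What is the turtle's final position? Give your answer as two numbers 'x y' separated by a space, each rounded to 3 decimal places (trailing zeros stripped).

Answer: 7.005 7.895

Derivation:
Executing turtle program step by step:
Start: pos=(8,8), heading=0, pen down
PD: pen down
PD: pen down
LT 90: heading 0 -> 90
LT 96: heading 90 -> 186
REPEAT 5 [
  -- iteration 1/5 --
  PU: pen up
  RT 135: heading 186 -> 51
  RT 135: heading 51 -> 276
  LT 90: heading 276 -> 6
  -- iteration 2/5 --
  PU: pen up
  RT 135: heading 6 -> 231
  RT 135: heading 231 -> 96
  LT 90: heading 96 -> 186
  -- iteration 3/5 --
  PU: pen up
  RT 135: heading 186 -> 51
  RT 135: heading 51 -> 276
  LT 90: heading 276 -> 6
  -- iteration 4/5 --
  PU: pen up
  RT 135: heading 6 -> 231
  RT 135: heading 231 -> 96
  LT 90: heading 96 -> 186
  -- iteration 5/5 --
  PU: pen up
  RT 135: heading 186 -> 51
  RT 135: heading 51 -> 276
  LT 90: heading 276 -> 6
]
BK 3: (8,8) -> (5.016,7.686) [heading=6, move]
FD 2: (5.016,7.686) -> (7.005,7.895) [heading=6, move]
RT 45: heading 6 -> 321
LT 180: heading 321 -> 141
Final: pos=(7.005,7.895), heading=141, 0 segment(s) drawn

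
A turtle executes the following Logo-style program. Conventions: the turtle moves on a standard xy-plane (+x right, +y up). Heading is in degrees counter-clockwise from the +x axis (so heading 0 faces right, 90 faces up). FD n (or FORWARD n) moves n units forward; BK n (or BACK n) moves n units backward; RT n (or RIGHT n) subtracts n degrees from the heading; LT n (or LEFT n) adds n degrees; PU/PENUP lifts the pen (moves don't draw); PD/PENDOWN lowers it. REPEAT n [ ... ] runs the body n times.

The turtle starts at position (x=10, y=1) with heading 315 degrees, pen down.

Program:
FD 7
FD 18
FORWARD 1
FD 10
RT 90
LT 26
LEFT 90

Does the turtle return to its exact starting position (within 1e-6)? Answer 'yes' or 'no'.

Answer: no

Derivation:
Executing turtle program step by step:
Start: pos=(10,1), heading=315, pen down
FD 7: (10,1) -> (14.95,-3.95) [heading=315, draw]
FD 18: (14.95,-3.95) -> (27.678,-16.678) [heading=315, draw]
FD 1: (27.678,-16.678) -> (28.385,-17.385) [heading=315, draw]
FD 10: (28.385,-17.385) -> (35.456,-24.456) [heading=315, draw]
RT 90: heading 315 -> 225
LT 26: heading 225 -> 251
LT 90: heading 251 -> 341
Final: pos=(35.456,-24.456), heading=341, 4 segment(s) drawn

Start position: (10, 1)
Final position: (35.456, -24.456)
Distance = 36; >= 1e-6 -> NOT closed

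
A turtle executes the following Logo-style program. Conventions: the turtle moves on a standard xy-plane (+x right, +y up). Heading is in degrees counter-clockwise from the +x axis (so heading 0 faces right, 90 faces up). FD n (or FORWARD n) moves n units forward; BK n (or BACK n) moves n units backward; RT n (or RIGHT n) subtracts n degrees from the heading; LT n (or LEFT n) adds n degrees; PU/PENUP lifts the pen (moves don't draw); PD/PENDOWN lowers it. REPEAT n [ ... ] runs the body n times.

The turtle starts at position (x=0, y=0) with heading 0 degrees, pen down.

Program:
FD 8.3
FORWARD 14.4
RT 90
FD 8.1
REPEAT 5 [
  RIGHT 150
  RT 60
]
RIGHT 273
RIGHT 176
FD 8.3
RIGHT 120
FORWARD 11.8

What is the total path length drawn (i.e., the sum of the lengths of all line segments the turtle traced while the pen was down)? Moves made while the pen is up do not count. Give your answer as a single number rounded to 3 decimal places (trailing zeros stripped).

Answer: 50.9

Derivation:
Executing turtle program step by step:
Start: pos=(0,0), heading=0, pen down
FD 8.3: (0,0) -> (8.3,0) [heading=0, draw]
FD 14.4: (8.3,0) -> (22.7,0) [heading=0, draw]
RT 90: heading 0 -> 270
FD 8.1: (22.7,0) -> (22.7,-8.1) [heading=270, draw]
REPEAT 5 [
  -- iteration 1/5 --
  RT 150: heading 270 -> 120
  RT 60: heading 120 -> 60
  -- iteration 2/5 --
  RT 150: heading 60 -> 270
  RT 60: heading 270 -> 210
  -- iteration 3/5 --
  RT 150: heading 210 -> 60
  RT 60: heading 60 -> 0
  -- iteration 4/5 --
  RT 150: heading 0 -> 210
  RT 60: heading 210 -> 150
  -- iteration 5/5 --
  RT 150: heading 150 -> 0
  RT 60: heading 0 -> 300
]
RT 273: heading 300 -> 27
RT 176: heading 27 -> 211
FD 8.3: (22.7,-8.1) -> (15.586,-12.375) [heading=211, draw]
RT 120: heading 211 -> 91
FD 11.8: (15.586,-12.375) -> (15.38,-0.577) [heading=91, draw]
Final: pos=(15.38,-0.577), heading=91, 5 segment(s) drawn

Segment lengths:
  seg 1: (0,0) -> (8.3,0), length = 8.3
  seg 2: (8.3,0) -> (22.7,0), length = 14.4
  seg 3: (22.7,0) -> (22.7,-8.1), length = 8.1
  seg 4: (22.7,-8.1) -> (15.586,-12.375), length = 8.3
  seg 5: (15.586,-12.375) -> (15.38,-0.577), length = 11.8
Total = 50.9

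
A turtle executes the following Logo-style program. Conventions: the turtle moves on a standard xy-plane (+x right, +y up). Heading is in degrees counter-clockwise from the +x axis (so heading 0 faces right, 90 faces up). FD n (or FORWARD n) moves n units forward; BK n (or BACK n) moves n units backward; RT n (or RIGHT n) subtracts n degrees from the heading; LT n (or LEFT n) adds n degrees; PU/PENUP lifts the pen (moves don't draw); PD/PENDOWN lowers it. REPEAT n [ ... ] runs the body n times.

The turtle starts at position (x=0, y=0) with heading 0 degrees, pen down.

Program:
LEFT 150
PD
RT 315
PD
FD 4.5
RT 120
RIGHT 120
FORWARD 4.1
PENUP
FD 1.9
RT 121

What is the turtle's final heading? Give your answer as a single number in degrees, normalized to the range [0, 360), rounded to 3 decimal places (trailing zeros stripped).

Answer: 194

Derivation:
Executing turtle program step by step:
Start: pos=(0,0), heading=0, pen down
LT 150: heading 0 -> 150
PD: pen down
RT 315: heading 150 -> 195
PD: pen down
FD 4.5: (0,0) -> (-4.347,-1.165) [heading=195, draw]
RT 120: heading 195 -> 75
RT 120: heading 75 -> 315
FD 4.1: (-4.347,-1.165) -> (-1.448,-4.064) [heading=315, draw]
PU: pen up
FD 1.9: (-1.448,-4.064) -> (-0.104,-5.407) [heading=315, move]
RT 121: heading 315 -> 194
Final: pos=(-0.104,-5.407), heading=194, 2 segment(s) drawn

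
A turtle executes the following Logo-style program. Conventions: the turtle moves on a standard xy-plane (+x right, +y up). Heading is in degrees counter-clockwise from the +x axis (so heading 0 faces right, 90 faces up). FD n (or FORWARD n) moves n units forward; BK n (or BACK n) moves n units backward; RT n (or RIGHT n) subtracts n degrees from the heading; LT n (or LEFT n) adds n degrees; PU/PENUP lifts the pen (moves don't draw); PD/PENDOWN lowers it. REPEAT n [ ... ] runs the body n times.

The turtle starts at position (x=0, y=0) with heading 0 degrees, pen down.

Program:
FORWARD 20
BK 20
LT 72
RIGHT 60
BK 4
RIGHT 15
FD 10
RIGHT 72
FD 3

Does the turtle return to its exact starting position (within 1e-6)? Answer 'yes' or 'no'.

Answer: no

Derivation:
Executing turtle program step by step:
Start: pos=(0,0), heading=0, pen down
FD 20: (0,0) -> (20,0) [heading=0, draw]
BK 20: (20,0) -> (0,0) [heading=0, draw]
LT 72: heading 0 -> 72
RT 60: heading 72 -> 12
BK 4: (0,0) -> (-3.913,-0.832) [heading=12, draw]
RT 15: heading 12 -> 357
FD 10: (-3.913,-0.832) -> (6.074,-1.355) [heading=357, draw]
RT 72: heading 357 -> 285
FD 3: (6.074,-1.355) -> (6.85,-4.253) [heading=285, draw]
Final: pos=(6.85,-4.253), heading=285, 5 segment(s) drawn

Start position: (0, 0)
Final position: (6.85, -4.253)
Distance = 8.063; >= 1e-6 -> NOT closed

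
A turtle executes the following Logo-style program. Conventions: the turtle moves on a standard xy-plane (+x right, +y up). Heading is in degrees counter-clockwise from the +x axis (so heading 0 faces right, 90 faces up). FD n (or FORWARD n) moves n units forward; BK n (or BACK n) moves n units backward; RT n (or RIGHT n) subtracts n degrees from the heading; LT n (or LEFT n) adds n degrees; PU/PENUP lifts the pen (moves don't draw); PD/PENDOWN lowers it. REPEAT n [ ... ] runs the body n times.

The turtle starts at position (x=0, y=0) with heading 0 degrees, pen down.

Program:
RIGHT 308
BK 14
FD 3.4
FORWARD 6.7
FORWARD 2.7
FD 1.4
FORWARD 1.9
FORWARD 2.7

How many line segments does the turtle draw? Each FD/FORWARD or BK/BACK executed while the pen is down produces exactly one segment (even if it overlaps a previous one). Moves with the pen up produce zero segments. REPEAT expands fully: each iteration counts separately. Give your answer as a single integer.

Answer: 7

Derivation:
Executing turtle program step by step:
Start: pos=(0,0), heading=0, pen down
RT 308: heading 0 -> 52
BK 14: (0,0) -> (-8.619,-11.032) [heading=52, draw]
FD 3.4: (-8.619,-11.032) -> (-6.526,-8.353) [heading=52, draw]
FD 6.7: (-6.526,-8.353) -> (-2.401,-3.073) [heading=52, draw]
FD 2.7: (-2.401,-3.073) -> (-0.739,-0.946) [heading=52, draw]
FD 1.4: (-0.739,-0.946) -> (0.123,0.158) [heading=52, draw]
FD 1.9: (0.123,0.158) -> (1.293,1.655) [heading=52, draw]
FD 2.7: (1.293,1.655) -> (2.955,3.782) [heading=52, draw]
Final: pos=(2.955,3.782), heading=52, 7 segment(s) drawn
Segments drawn: 7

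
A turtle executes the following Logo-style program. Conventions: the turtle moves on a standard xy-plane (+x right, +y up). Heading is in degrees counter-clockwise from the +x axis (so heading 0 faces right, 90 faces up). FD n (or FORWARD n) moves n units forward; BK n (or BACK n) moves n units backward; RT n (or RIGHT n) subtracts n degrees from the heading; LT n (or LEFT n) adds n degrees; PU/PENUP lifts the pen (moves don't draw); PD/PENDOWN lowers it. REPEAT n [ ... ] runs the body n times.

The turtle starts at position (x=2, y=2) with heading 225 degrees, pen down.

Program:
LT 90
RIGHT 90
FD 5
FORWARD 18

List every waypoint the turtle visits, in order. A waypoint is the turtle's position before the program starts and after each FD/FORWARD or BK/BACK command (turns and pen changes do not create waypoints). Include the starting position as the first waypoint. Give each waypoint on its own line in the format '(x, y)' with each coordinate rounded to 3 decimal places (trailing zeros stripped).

Answer: (2, 2)
(-1.536, -1.536)
(-14.263, -14.263)

Derivation:
Executing turtle program step by step:
Start: pos=(2,2), heading=225, pen down
LT 90: heading 225 -> 315
RT 90: heading 315 -> 225
FD 5: (2,2) -> (-1.536,-1.536) [heading=225, draw]
FD 18: (-1.536,-1.536) -> (-14.263,-14.263) [heading=225, draw]
Final: pos=(-14.263,-14.263), heading=225, 2 segment(s) drawn
Waypoints (3 total):
(2, 2)
(-1.536, -1.536)
(-14.263, -14.263)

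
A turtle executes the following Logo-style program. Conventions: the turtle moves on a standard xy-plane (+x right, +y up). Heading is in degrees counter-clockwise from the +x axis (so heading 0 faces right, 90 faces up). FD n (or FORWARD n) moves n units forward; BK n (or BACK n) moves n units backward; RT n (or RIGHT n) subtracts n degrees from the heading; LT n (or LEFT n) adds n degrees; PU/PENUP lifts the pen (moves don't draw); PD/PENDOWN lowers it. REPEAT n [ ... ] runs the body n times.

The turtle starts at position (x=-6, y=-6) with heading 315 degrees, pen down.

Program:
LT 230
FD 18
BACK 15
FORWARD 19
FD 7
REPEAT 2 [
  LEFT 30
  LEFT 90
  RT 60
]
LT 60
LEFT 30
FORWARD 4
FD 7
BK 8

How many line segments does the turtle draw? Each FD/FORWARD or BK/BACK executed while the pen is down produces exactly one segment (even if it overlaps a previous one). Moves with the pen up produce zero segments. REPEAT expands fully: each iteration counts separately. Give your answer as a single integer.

Answer: 7

Derivation:
Executing turtle program step by step:
Start: pos=(-6,-6), heading=315, pen down
LT 230: heading 315 -> 185
FD 18: (-6,-6) -> (-23.932,-7.569) [heading=185, draw]
BK 15: (-23.932,-7.569) -> (-8.989,-6.261) [heading=185, draw]
FD 19: (-8.989,-6.261) -> (-27.916,-7.917) [heading=185, draw]
FD 7: (-27.916,-7.917) -> (-34.89,-8.528) [heading=185, draw]
REPEAT 2 [
  -- iteration 1/2 --
  LT 30: heading 185 -> 215
  LT 90: heading 215 -> 305
  RT 60: heading 305 -> 245
  -- iteration 2/2 --
  LT 30: heading 245 -> 275
  LT 90: heading 275 -> 5
  RT 60: heading 5 -> 305
]
LT 60: heading 305 -> 5
LT 30: heading 5 -> 35
FD 4: (-34.89,-8.528) -> (-31.613,-6.233) [heading=35, draw]
FD 7: (-31.613,-6.233) -> (-25.879,-2.218) [heading=35, draw]
BK 8: (-25.879,-2.218) -> (-32.432,-6.807) [heading=35, draw]
Final: pos=(-32.432,-6.807), heading=35, 7 segment(s) drawn
Segments drawn: 7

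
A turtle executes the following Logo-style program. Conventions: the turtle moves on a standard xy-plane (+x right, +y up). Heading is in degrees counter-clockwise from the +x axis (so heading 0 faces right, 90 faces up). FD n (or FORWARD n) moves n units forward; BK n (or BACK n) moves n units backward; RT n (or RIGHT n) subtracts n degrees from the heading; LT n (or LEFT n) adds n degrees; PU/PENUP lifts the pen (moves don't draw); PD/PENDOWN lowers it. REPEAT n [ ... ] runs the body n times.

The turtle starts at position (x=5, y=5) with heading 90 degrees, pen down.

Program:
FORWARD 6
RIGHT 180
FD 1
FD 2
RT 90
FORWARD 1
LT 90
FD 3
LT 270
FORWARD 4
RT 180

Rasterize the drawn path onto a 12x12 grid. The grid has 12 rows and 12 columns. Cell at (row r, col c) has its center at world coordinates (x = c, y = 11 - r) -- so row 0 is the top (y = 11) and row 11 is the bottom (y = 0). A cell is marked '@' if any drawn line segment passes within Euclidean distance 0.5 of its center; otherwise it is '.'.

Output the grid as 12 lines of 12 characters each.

Answer: .....@......
.....@......
.....@......
....@@......
....@@......
....@@......
@@@@@@......
............
............
............
............
............

Derivation:
Segment 0: (5,5) -> (5,11)
Segment 1: (5,11) -> (5,10)
Segment 2: (5,10) -> (5,8)
Segment 3: (5,8) -> (4,8)
Segment 4: (4,8) -> (4,5)
Segment 5: (4,5) -> (0,5)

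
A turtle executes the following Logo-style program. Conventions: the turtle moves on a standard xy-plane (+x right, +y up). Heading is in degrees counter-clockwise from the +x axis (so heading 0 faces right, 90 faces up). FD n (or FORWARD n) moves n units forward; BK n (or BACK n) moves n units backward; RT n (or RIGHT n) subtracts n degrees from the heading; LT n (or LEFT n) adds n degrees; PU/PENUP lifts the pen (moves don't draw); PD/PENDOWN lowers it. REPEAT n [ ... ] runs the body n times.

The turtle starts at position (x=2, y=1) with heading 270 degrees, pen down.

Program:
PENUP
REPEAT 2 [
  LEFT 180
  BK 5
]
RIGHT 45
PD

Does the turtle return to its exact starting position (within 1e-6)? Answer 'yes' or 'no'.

Executing turtle program step by step:
Start: pos=(2,1), heading=270, pen down
PU: pen up
REPEAT 2 [
  -- iteration 1/2 --
  LT 180: heading 270 -> 90
  BK 5: (2,1) -> (2,-4) [heading=90, move]
  -- iteration 2/2 --
  LT 180: heading 90 -> 270
  BK 5: (2,-4) -> (2,1) [heading=270, move]
]
RT 45: heading 270 -> 225
PD: pen down
Final: pos=(2,1), heading=225, 0 segment(s) drawn

Start position: (2, 1)
Final position: (2, 1)
Distance = 0; < 1e-6 -> CLOSED

Answer: yes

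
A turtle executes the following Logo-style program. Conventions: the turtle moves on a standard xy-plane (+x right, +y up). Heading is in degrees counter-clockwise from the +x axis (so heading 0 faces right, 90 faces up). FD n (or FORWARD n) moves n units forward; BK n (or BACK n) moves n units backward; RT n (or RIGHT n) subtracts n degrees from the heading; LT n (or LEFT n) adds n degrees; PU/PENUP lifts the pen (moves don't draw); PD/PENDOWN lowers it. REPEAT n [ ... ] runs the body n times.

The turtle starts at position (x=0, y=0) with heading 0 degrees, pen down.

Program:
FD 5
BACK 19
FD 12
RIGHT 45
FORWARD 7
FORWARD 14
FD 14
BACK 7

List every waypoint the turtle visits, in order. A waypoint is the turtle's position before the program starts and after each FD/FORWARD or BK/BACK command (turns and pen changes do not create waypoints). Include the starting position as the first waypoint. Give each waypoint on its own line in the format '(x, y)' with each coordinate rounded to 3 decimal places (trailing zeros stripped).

Answer: (0, 0)
(5, 0)
(-14, 0)
(-2, 0)
(2.95, -4.95)
(12.849, -14.849)
(22.749, -24.749)
(17.799, -19.799)

Derivation:
Executing turtle program step by step:
Start: pos=(0,0), heading=0, pen down
FD 5: (0,0) -> (5,0) [heading=0, draw]
BK 19: (5,0) -> (-14,0) [heading=0, draw]
FD 12: (-14,0) -> (-2,0) [heading=0, draw]
RT 45: heading 0 -> 315
FD 7: (-2,0) -> (2.95,-4.95) [heading=315, draw]
FD 14: (2.95,-4.95) -> (12.849,-14.849) [heading=315, draw]
FD 14: (12.849,-14.849) -> (22.749,-24.749) [heading=315, draw]
BK 7: (22.749,-24.749) -> (17.799,-19.799) [heading=315, draw]
Final: pos=(17.799,-19.799), heading=315, 7 segment(s) drawn
Waypoints (8 total):
(0, 0)
(5, 0)
(-14, 0)
(-2, 0)
(2.95, -4.95)
(12.849, -14.849)
(22.749, -24.749)
(17.799, -19.799)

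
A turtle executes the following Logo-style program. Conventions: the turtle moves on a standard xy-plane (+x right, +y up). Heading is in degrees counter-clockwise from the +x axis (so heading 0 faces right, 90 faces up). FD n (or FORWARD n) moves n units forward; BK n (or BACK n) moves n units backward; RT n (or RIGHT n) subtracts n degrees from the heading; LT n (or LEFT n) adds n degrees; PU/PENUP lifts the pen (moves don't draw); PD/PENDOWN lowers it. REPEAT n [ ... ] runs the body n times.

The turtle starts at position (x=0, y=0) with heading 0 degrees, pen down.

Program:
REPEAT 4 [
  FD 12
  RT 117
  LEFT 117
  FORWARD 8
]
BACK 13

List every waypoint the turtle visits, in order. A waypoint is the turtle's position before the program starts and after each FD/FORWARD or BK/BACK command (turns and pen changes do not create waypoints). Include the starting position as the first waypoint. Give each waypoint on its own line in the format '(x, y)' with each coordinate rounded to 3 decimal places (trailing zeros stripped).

Answer: (0, 0)
(12, 0)
(20, 0)
(32, 0)
(40, 0)
(52, 0)
(60, 0)
(72, 0)
(80, 0)
(67, 0)

Derivation:
Executing turtle program step by step:
Start: pos=(0,0), heading=0, pen down
REPEAT 4 [
  -- iteration 1/4 --
  FD 12: (0,0) -> (12,0) [heading=0, draw]
  RT 117: heading 0 -> 243
  LT 117: heading 243 -> 0
  FD 8: (12,0) -> (20,0) [heading=0, draw]
  -- iteration 2/4 --
  FD 12: (20,0) -> (32,0) [heading=0, draw]
  RT 117: heading 0 -> 243
  LT 117: heading 243 -> 0
  FD 8: (32,0) -> (40,0) [heading=0, draw]
  -- iteration 3/4 --
  FD 12: (40,0) -> (52,0) [heading=0, draw]
  RT 117: heading 0 -> 243
  LT 117: heading 243 -> 0
  FD 8: (52,0) -> (60,0) [heading=0, draw]
  -- iteration 4/4 --
  FD 12: (60,0) -> (72,0) [heading=0, draw]
  RT 117: heading 0 -> 243
  LT 117: heading 243 -> 0
  FD 8: (72,0) -> (80,0) [heading=0, draw]
]
BK 13: (80,0) -> (67,0) [heading=0, draw]
Final: pos=(67,0), heading=0, 9 segment(s) drawn
Waypoints (10 total):
(0, 0)
(12, 0)
(20, 0)
(32, 0)
(40, 0)
(52, 0)
(60, 0)
(72, 0)
(80, 0)
(67, 0)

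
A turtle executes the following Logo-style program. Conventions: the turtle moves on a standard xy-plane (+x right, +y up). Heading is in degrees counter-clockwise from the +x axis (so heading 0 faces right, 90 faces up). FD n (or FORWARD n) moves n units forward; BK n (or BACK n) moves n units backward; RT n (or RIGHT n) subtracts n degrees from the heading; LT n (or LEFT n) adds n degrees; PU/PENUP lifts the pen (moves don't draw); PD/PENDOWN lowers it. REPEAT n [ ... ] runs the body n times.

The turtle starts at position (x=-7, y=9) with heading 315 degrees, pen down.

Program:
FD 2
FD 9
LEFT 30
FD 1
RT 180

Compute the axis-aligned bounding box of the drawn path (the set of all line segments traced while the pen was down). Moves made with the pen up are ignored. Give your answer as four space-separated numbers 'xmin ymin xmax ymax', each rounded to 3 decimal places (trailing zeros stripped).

Executing turtle program step by step:
Start: pos=(-7,9), heading=315, pen down
FD 2: (-7,9) -> (-5.586,7.586) [heading=315, draw]
FD 9: (-5.586,7.586) -> (0.778,1.222) [heading=315, draw]
LT 30: heading 315 -> 345
FD 1: (0.778,1.222) -> (1.744,0.963) [heading=345, draw]
RT 180: heading 345 -> 165
Final: pos=(1.744,0.963), heading=165, 3 segment(s) drawn

Segment endpoints: x in {-7, -5.586, 0.778, 1.744}, y in {0.963, 1.222, 7.586, 9}
xmin=-7, ymin=0.963, xmax=1.744, ymax=9

Answer: -7 0.963 1.744 9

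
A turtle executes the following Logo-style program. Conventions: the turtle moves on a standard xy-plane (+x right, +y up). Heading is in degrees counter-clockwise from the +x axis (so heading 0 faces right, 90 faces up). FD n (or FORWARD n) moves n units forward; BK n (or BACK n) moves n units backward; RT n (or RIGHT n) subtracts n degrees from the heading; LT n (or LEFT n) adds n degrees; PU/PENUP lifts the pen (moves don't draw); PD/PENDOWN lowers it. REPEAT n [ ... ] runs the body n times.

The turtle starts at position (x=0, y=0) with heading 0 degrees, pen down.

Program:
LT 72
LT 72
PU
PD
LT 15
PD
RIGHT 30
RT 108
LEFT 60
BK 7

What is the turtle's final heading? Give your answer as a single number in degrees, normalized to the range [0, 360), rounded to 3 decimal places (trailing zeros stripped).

Executing turtle program step by step:
Start: pos=(0,0), heading=0, pen down
LT 72: heading 0 -> 72
LT 72: heading 72 -> 144
PU: pen up
PD: pen down
LT 15: heading 144 -> 159
PD: pen down
RT 30: heading 159 -> 129
RT 108: heading 129 -> 21
LT 60: heading 21 -> 81
BK 7: (0,0) -> (-1.095,-6.914) [heading=81, draw]
Final: pos=(-1.095,-6.914), heading=81, 1 segment(s) drawn

Answer: 81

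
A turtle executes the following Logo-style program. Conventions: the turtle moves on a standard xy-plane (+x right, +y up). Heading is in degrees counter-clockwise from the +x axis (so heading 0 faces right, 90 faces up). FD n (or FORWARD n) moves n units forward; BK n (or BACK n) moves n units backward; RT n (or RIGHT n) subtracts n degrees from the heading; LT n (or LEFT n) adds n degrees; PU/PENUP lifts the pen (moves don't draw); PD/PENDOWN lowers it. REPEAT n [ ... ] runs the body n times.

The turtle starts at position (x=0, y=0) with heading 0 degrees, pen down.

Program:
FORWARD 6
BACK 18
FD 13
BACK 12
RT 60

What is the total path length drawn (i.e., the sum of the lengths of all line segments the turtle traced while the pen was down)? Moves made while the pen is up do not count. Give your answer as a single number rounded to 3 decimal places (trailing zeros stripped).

Answer: 49

Derivation:
Executing turtle program step by step:
Start: pos=(0,0), heading=0, pen down
FD 6: (0,0) -> (6,0) [heading=0, draw]
BK 18: (6,0) -> (-12,0) [heading=0, draw]
FD 13: (-12,0) -> (1,0) [heading=0, draw]
BK 12: (1,0) -> (-11,0) [heading=0, draw]
RT 60: heading 0 -> 300
Final: pos=(-11,0), heading=300, 4 segment(s) drawn

Segment lengths:
  seg 1: (0,0) -> (6,0), length = 6
  seg 2: (6,0) -> (-12,0), length = 18
  seg 3: (-12,0) -> (1,0), length = 13
  seg 4: (1,0) -> (-11,0), length = 12
Total = 49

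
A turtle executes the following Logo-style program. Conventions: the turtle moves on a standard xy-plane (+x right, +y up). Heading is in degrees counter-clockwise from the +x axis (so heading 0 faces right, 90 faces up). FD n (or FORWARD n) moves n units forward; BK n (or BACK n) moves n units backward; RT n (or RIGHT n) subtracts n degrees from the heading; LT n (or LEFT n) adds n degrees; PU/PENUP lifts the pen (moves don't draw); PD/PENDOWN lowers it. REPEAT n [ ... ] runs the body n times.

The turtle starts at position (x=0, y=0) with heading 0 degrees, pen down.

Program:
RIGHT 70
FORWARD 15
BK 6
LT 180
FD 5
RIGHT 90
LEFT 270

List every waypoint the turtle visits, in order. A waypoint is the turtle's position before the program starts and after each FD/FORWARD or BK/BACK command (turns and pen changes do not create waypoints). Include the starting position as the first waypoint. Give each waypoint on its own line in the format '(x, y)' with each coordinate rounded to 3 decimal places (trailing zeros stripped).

Answer: (0, 0)
(5.13, -14.095)
(3.078, -8.457)
(1.368, -3.759)

Derivation:
Executing turtle program step by step:
Start: pos=(0,0), heading=0, pen down
RT 70: heading 0 -> 290
FD 15: (0,0) -> (5.13,-14.095) [heading=290, draw]
BK 6: (5.13,-14.095) -> (3.078,-8.457) [heading=290, draw]
LT 180: heading 290 -> 110
FD 5: (3.078,-8.457) -> (1.368,-3.759) [heading=110, draw]
RT 90: heading 110 -> 20
LT 270: heading 20 -> 290
Final: pos=(1.368,-3.759), heading=290, 3 segment(s) drawn
Waypoints (4 total):
(0, 0)
(5.13, -14.095)
(3.078, -8.457)
(1.368, -3.759)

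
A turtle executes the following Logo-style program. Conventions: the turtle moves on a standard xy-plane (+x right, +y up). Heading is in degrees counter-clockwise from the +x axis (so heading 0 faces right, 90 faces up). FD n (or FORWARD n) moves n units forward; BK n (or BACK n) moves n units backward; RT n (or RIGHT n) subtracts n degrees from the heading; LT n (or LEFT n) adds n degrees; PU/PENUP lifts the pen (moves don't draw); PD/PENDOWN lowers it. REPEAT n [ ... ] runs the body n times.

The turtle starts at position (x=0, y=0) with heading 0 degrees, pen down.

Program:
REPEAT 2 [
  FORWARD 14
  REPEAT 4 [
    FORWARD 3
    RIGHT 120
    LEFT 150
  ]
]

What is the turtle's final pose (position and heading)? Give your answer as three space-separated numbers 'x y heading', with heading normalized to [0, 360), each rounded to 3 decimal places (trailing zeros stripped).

Answer: 4.402 21.821 240

Derivation:
Executing turtle program step by step:
Start: pos=(0,0), heading=0, pen down
REPEAT 2 [
  -- iteration 1/2 --
  FD 14: (0,0) -> (14,0) [heading=0, draw]
  REPEAT 4 [
    -- iteration 1/4 --
    FD 3: (14,0) -> (17,0) [heading=0, draw]
    RT 120: heading 0 -> 240
    LT 150: heading 240 -> 30
    -- iteration 2/4 --
    FD 3: (17,0) -> (19.598,1.5) [heading=30, draw]
    RT 120: heading 30 -> 270
    LT 150: heading 270 -> 60
    -- iteration 3/4 --
    FD 3: (19.598,1.5) -> (21.098,4.098) [heading=60, draw]
    RT 120: heading 60 -> 300
    LT 150: heading 300 -> 90
    -- iteration 4/4 --
    FD 3: (21.098,4.098) -> (21.098,7.098) [heading=90, draw]
    RT 120: heading 90 -> 330
    LT 150: heading 330 -> 120
  ]
  -- iteration 2/2 --
  FD 14: (21.098,7.098) -> (14.098,19.222) [heading=120, draw]
  REPEAT 4 [
    -- iteration 1/4 --
    FD 3: (14.098,19.222) -> (12.598,21.821) [heading=120, draw]
    RT 120: heading 120 -> 0
    LT 150: heading 0 -> 150
    -- iteration 2/4 --
    FD 3: (12.598,21.821) -> (10,23.321) [heading=150, draw]
    RT 120: heading 150 -> 30
    LT 150: heading 30 -> 180
    -- iteration 3/4 --
    FD 3: (10,23.321) -> (7,23.321) [heading=180, draw]
    RT 120: heading 180 -> 60
    LT 150: heading 60 -> 210
    -- iteration 4/4 --
    FD 3: (7,23.321) -> (4.402,21.821) [heading=210, draw]
    RT 120: heading 210 -> 90
    LT 150: heading 90 -> 240
  ]
]
Final: pos=(4.402,21.821), heading=240, 10 segment(s) drawn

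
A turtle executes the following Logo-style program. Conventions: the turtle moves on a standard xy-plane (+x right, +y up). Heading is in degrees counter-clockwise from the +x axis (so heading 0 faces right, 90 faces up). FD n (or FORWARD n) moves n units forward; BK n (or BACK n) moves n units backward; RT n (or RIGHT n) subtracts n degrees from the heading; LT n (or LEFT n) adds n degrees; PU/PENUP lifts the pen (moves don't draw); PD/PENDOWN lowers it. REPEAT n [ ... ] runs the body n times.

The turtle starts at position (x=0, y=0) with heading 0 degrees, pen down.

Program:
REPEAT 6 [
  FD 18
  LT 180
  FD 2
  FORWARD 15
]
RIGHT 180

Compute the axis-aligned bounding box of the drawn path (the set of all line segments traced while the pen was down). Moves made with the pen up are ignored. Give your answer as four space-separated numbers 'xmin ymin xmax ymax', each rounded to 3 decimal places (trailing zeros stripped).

Answer: -17 0 18 0

Derivation:
Executing turtle program step by step:
Start: pos=(0,0), heading=0, pen down
REPEAT 6 [
  -- iteration 1/6 --
  FD 18: (0,0) -> (18,0) [heading=0, draw]
  LT 180: heading 0 -> 180
  FD 2: (18,0) -> (16,0) [heading=180, draw]
  FD 15: (16,0) -> (1,0) [heading=180, draw]
  -- iteration 2/6 --
  FD 18: (1,0) -> (-17,0) [heading=180, draw]
  LT 180: heading 180 -> 0
  FD 2: (-17,0) -> (-15,0) [heading=0, draw]
  FD 15: (-15,0) -> (0,0) [heading=0, draw]
  -- iteration 3/6 --
  FD 18: (0,0) -> (18,0) [heading=0, draw]
  LT 180: heading 0 -> 180
  FD 2: (18,0) -> (16,0) [heading=180, draw]
  FD 15: (16,0) -> (1,0) [heading=180, draw]
  -- iteration 4/6 --
  FD 18: (1,0) -> (-17,0) [heading=180, draw]
  LT 180: heading 180 -> 0
  FD 2: (-17,0) -> (-15,0) [heading=0, draw]
  FD 15: (-15,0) -> (0,0) [heading=0, draw]
  -- iteration 5/6 --
  FD 18: (0,0) -> (18,0) [heading=0, draw]
  LT 180: heading 0 -> 180
  FD 2: (18,0) -> (16,0) [heading=180, draw]
  FD 15: (16,0) -> (1,0) [heading=180, draw]
  -- iteration 6/6 --
  FD 18: (1,0) -> (-17,0) [heading=180, draw]
  LT 180: heading 180 -> 0
  FD 2: (-17,0) -> (-15,0) [heading=0, draw]
  FD 15: (-15,0) -> (0,0) [heading=0, draw]
]
RT 180: heading 0 -> 180
Final: pos=(0,0), heading=180, 18 segment(s) drawn

Segment endpoints: x in {-17, -15, 0, 1, 16, 18}, y in {0, 0, 0, 0, 0, 0, 0, 0, 0, 0, 0, 0, 0, 0, 0, 0, 0, 0}
xmin=-17, ymin=0, xmax=18, ymax=0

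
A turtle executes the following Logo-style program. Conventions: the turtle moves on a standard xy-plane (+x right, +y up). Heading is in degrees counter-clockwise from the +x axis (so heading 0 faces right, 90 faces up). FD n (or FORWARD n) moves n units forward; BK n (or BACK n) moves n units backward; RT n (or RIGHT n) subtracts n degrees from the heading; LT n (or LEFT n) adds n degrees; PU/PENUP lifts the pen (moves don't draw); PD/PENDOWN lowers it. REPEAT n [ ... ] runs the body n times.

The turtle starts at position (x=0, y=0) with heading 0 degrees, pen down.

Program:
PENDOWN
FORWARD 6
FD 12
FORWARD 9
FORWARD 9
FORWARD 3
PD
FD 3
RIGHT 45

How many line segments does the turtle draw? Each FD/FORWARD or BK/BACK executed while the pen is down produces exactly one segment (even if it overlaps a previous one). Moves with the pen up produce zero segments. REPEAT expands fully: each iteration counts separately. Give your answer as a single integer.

Executing turtle program step by step:
Start: pos=(0,0), heading=0, pen down
PD: pen down
FD 6: (0,0) -> (6,0) [heading=0, draw]
FD 12: (6,0) -> (18,0) [heading=0, draw]
FD 9: (18,0) -> (27,0) [heading=0, draw]
FD 9: (27,0) -> (36,0) [heading=0, draw]
FD 3: (36,0) -> (39,0) [heading=0, draw]
PD: pen down
FD 3: (39,0) -> (42,0) [heading=0, draw]
RT 45: heading 0 -> 315
Final: pos=(42,0), heading=315, 6 segment(s) drawn
Segments drawn: 6

Answer: 6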